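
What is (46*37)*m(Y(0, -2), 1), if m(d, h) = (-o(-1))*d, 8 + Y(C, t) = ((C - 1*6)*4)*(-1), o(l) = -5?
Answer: 136160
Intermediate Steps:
Y(C, t) = 16 - 4*C (Y(C, t) = -8 + ((C - 1*6)*4)*(-1) = -8 + ((C - 6)*4)*(-1) = -8 + ((-6 + C)*4)*(-1) = -8 + (-24 + 4*C)*(-1) = -8 + (24 - 4*C) = 16 - 4*C)
m(d, h) = 5*d (m(d, h) = (-1*(-5))*d = 5*d)
(46*37)*m(Y(0, -2), 1) = (46*37)*(5*(16 - 4*0)) = 1702*(5*(16 + 0)) = 1702*(5*16) = 1702*80 = 136160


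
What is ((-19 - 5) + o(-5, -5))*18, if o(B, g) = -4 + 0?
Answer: -504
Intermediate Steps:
o(B, g) = -4
((-19 - 5) + o(-5, -5))*18 = ((-19 - 5) - 4)*18 = (-24 - 4)*18 = -28*18 = -504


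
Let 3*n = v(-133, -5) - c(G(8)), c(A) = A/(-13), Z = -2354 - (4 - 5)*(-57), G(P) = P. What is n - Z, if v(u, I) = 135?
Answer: 95792/39 ≈ 2456.2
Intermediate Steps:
Z = -2411 (Z = -2354 - (-1)*(-57) = -2354 - 1*57 = -2354 - 57 = -2411)
c(A) = -A/13 (c(A) = A*(-1/13) = -A/13)
n = 1763/39 (n = (135 - (-1)*8/13)/3 = (135 - 1*(-8/13))/3 = (135 + 8/13)/3 = (⅓)*(1763/13) = 1763/39 ≈ 45.205)
n - Z = 1763/39 - 1*(-2411) = 1763/39 + 2411 = 95792/39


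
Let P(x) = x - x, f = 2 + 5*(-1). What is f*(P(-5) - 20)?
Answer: 60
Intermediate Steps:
f = -3 (f = 2 - 5 = -3)
P(x) = 0
f*(P(-5) - 20) = -3*(0 - 20) = -3*(-20) = 60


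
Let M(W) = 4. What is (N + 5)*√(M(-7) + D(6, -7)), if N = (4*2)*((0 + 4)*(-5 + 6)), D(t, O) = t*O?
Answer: 37*I*√38 ≈ 228.08*I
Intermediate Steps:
D(t, O) = O*t
N = 32 (N = 8*(4*1) = 8*4 = 32)
(N + 5)*√(M(-7) + D(6, -7)) = (32 + 5)*√(4 - 7*6) = 37*√(4 - 42) = 37*√(-38) = 37*(I*√38) = 37*I*√38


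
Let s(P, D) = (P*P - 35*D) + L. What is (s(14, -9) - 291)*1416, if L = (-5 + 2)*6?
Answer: 286032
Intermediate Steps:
L = -18 (L = -3*6 = -18)
s(P, D) = -18 + P**2 - 35*D (s(P, D) = (P*P - 35*D) - 18 = (P**2 - 35*D) - 18 = -18 + P**2 - 35*D)
(s(14, -9) - 291)*1416 = ((-18 + 14**2 - 35*(-9)) - 291)*1416 = ((-18 + 196 + 315) - 291)*1416 = (493 - 291)*1416 = 202*1416 = 286032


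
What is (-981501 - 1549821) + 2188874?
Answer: -342448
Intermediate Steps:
(-981501 - 1549821) + 2188874 = -2531322 + 2188874 = -342448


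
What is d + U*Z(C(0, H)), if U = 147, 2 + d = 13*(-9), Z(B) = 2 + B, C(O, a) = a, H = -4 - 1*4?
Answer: -1001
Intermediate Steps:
H = -8 (H = -4 - 4 = -8)
d = -119 (d = -2 + 13*(-9) = -2 - 117 = -119)
d + U*Z(C(0, H)) = -119 + 147*(2 - 8) = -119 + 147*(-6) = -119 - 882 = -1001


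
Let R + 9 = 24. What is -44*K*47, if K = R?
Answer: -31020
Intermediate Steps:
R = 15 (R = -9 + 24 = 15)
K = 15
-44*K*47 = -44*15*47 = -660*47 = -31020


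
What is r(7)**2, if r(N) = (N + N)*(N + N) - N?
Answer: 35721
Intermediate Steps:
r(N) = -N + 4*N**2 (r(N) = (2*N)*(2*N) - N = 4*N**2 - N = -N + 4*N**2)
r(7)**2 = (7*(-1 + 4*7))**2 = (7*(-1 + 28))**2 = (7*27)**2 = 189**2 = 35721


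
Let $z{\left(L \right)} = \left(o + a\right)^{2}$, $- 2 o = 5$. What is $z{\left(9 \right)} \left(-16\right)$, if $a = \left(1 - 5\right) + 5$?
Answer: $-36$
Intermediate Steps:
$o = - \frac{5}{2}$ ($o = \left(- \frac{1}{2}\right) 5 = - \frac{5}{2} \approx -2.5$)
$a = 1$ ($a = -4 + 5 = 1$)
$z{\left(L \right)} = \frac{9}{4}$ ($z{\left(L \right)} = \left(- \frac{5}{2} + 1\right)^{2} = \left(- \frac{3}{2}\right)^{2} = \frac{9}{4}$)
$z{\left(9 \right)} \left(-16\right) = \frac{9}{4} \left(-16\right) = -36$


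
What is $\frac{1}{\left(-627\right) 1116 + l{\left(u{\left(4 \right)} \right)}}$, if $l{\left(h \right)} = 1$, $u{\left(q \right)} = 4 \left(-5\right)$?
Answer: $- \frac{1}{699731} \approx -1.4291 \cdot 10^{-6}$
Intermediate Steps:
$u{\left(q \right)} = -20$
$\frac{1}{\left(-627\right) 1116 + l{\left(u{\left(4 \right)} \right)}} = \frac{1}{\left(-627\right) 1116 + 1} = \frac{1}{-699732 + 1} = \frac{1}{-699731} = - \frac{1}{699731}$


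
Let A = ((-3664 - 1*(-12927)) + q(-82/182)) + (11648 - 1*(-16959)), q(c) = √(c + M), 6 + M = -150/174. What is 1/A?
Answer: 49969465/1892343649199 - I*√50927422/3784687298398 ≈ 2.6406e-5 - 1.8856e-9*I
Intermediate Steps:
M = -199/29 (M = -6 - 150/174 = -6 - 150*1/174 = -6 - 25/29 = -199/29 ≈ -6.8621)
q(c) = √(-199/29 + c) (q(c) = √(c - 199/29) = √(-199/29 + c))
A = 37870 + I*√50927422/2639 (A = ((-3664 - 1*(-12927)) + √(-5771 + 841*(-82/182))/29) + (11648 - 1*(-16959)) = ((-3664 + 12927) + √(-5771 + 841*(-82*1/182))/29) + (11648 + 16959) = (9263 + √(-5771 + 841*(-41/91))/29) + 28607 = (9263 + √(-5771 - 34481/91)/29) + 28607 = (9263 + √(-559642/91)/29) + 28607 = (9263 + (I*√50927422/91)/29) + 28607 = (9263 + I*√50927422/2639) + 28607 = 37870 + I*√50927422/2639 ≈ 37870.0 + 2.7042*I)
1/A = 1/(37870 + I*√50927422/2639)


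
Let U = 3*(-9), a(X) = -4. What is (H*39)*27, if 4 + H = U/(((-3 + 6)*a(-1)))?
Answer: -7371/4 ≈ -1842.8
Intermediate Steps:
U = -27
H = -7/4 (H = -4 - 27*(-1/(4*(-3 + 6))) = -4 - 27/(3*(-4)) = -4 - 27/(-12) = -4 - 27*(-1/12) = -4 + 9/4 = -7/4 ≈ -1.7500)
(H*39)*27 = -7/4*39*27 = -273/4*27 = -7371/4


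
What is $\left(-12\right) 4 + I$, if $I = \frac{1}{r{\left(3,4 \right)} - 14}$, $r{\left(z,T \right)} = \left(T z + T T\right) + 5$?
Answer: $- \frac{911}{19} \approx -47.947$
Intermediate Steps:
$r{\left(z,T \right)} = 5 + T^{2} + T z$ ($r{\left(z,T \right)} = \left(T z + T^{2}\right) + 5 = \left(T^{2} + T z\right) + 5 = 5 + T^{2} + T z$)
$I = \frac{1}{19}$ ($I = \frac{1}{\left(5 + 4^{2} + 4 \cdot 3\right) - 14} = \frac{1}{\left(5 + 16 + 12\right) - 14} = \frac{1}{33 - 14} = \frac{1}{19} \approx 0.052632$)
$\left(-12\right) 4 + I = \left(-12\right) 4 + \frac{1}{19} = -48 + \frac{1}{19} = - \frac{911}{19}$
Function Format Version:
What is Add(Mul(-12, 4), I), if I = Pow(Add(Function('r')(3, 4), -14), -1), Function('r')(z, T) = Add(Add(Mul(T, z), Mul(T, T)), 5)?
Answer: Rational(-911, 19) ≈ -47.947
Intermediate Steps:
Function('r')(z, T) = Add(5, Pow(T, 2), Mul(T, z)) (Function('r')(z, T) = Add(Add(Mul(T, z), Pow(T, 2)), 5) = Add(Add(Pow(T, 2), Mul(T, z)), 5) = Add(5, Pow(T, 2), Mul(T, z)))
I = Rational(1, 19) (I = Pow(Add(Add(5, Pow(4, 2), Mul(4, 3)), -14), -1) = Pow(Add(Add(5, 16, 12), -14), -1) = Pow(Add(33, -14), -1) = Pow(19, -1) = Rational(1, 19) ≈ 0.052632)
Add(Mul(-12, 4), I) = Add(Mul(-12, 4), Rational(1, 19)) = Add(-48, Rational(1, 19)) = Rational(-911, 19)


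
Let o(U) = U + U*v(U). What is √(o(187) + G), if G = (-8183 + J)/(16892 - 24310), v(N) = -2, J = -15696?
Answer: I*√10112862966/7418 ≈ 13.557*I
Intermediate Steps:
o(U) = -U (o(U) = U + U*(-2) = U - 2*U = -U)
G = 23879/7418 (G = (-8183 - 15696)/(16892 - 24310) = -23879/(-7418) = -23879*(-1/7418) = 23879/7418 ≈ 3.2191)
√(o(187) + G) = √(-1*187 + 23879/7418) = √(-187 + 23879/7418) = √(-1363287/7418) = I*√10112862966/7418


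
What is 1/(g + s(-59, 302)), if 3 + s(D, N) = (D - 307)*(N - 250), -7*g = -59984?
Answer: -7/73261 ≈ -9.5549e-5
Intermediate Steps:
g = 59984/7 (g = -1/7*(-59984) = 59984/7 ≈ 8569.1)
s(D, N) = -3 + (-307 + D)*(-250 + N) (s(D, N) = -3 + (D - 307)*(N - 250) = -3 + (-307 + D)*(-250 + N))
1/(g + s(-59, 302)) = 1/(59984/7 + (76747 - 307*302 - 250*(-59) - 59*302)) = 1/(59984/7 + (76747 - 92714 + 14750 - 17818)) = 1/(59984/7 - 19035) = 1/(-73261/7) = -7/73261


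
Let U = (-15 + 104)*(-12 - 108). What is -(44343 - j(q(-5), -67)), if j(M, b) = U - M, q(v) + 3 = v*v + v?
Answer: -55040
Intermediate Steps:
q(v) = -3 + v + v² (q(v) = -3 + (v*v + v) = -3 + (v² + v) = -3 + (v + v²) = -3 + v + v²)
U = -10680 (U = 89*(-120) = -10680)
j(M, b) = -10680 - M
-(44343 - j(q(-5), -67)) = -(44343 - (-10680 - (-3 - 5 + (-5)²))) = -(44343 - (-10680 - (-3 - 5 + 25))) = -(44343 - (-10680 - 1*17)) = -(44343 - (-10680 - 17)) = -(44343 - 1*(-10697)) = -(44343 + 10697) = -1*55040 = -55040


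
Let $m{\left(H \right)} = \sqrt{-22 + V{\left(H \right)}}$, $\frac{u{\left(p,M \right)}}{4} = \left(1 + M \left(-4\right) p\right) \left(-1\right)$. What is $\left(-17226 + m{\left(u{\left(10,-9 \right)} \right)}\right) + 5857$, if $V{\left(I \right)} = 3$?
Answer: $-11369 + i \sqrt{19} \approx -11369.0 + 4.3589 i$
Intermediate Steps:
$u{\left(p,M \right)} = -4 + 16 M p$ ($u{\left(p,M \right)} = 4 \left(1 + M \left(-4\right) p\right) \left(-1\right) = 4 \left(1 + - 4 M p\right) \left(-1\right) = 4 \left(1 - 4 M p\right) \left(-1\right) = 4 \left(-1 + 4 M p\right) = -4 + 16 M p$)
$m{\left(H \right)} = i \sqrt{19}$ ($m{\left(H \right)} = \sqrt{-22 + 3} = \sqrt{-19} = i \sqrt{19}$)
$\left(-17226 + m{\left(u{\left(10,-9 \right)} \right)}\right) + 5857 = \left(-17226 + i \sqrt{19}\right) + 5857 = -11369 + i \sqrt{19}$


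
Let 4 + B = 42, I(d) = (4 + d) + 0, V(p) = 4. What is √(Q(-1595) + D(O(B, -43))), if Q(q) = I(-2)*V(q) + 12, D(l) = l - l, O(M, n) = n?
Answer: 2*√5 ≈ 4.4721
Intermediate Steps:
I(d) = 4 + d
B = 38 (B = -4 + 42 = 38)
D(l) = 0
Q(q) = 20 (Q(q) = (4 - 2)*4 + 12 = 2*4 + 12 = 8 + 12 = 20)
√(Q(-1595) + D(O(B, -43))) = √(20 + 0) = √20 = 2*√5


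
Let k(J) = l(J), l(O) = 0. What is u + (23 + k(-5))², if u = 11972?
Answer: 12501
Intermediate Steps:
k(J) = 0
u + (23 + k(-5))² = 11972 + (23 + 0)² = 11972 + 23² = 11972 + 529 = 12501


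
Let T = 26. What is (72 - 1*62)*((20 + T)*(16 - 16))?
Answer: 0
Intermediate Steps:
(72 - 1*62)*((20 + T)*(16 - 16)) = (72 - 1*62)*((20 + 26)*(16 - 16)) = (72 - 62)*(46*0) = 10*0 = 0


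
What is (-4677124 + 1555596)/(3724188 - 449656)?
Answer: -780382/818633 ≈ -0.95327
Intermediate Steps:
(-4677124 + 1555596)/(3724188 - 449656) = -3121528/3274532 = -3121528*1/3274532 = -780382/818633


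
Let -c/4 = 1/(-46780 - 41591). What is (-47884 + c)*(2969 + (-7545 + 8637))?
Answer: -17184352814560/88371 ≈ -1.9446e+8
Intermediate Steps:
c = 4/88371 (c = -4/(-46780 - 41591) = -4/(-88371) = -4*(-1/88371) = 4/88371 ≈ 4.5264e-5)
(-47884 + c)*(2969 + (-7545 + 8637)) = (-47884 + 4/88371)*(2969 + (-7545 + 8637)) = -4231556960*(2969 + 1092)/88371 = -4231556960/88371*4061 = -17184352814560/88371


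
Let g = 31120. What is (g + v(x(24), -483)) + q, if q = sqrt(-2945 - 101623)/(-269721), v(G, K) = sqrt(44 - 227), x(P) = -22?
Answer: 31120 + I*sqrt(183) - 2*I*sqrt(26142)/269721 ≈ 31120.0 + 13.527*I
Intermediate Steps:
v(G, K) = I*sqrt(183) (v(G, K) = sqrt(-183) = I*sqrt(183))
q = -2*I*sqrt(26142)/269721 (q = sqrt(-104568)*(-1/269721) = (2*I*sqrt(26142))*(-1/269721) = -2*I*sqrt(26142)/269721 ≈ -0.0011989*I)
(g + v(x(24), -483)) + q = (31120 + I*sqrt(183)) - 2*I*sqrt(26142)/269721 = 31120 + I*sqrt(183) - 2*I*sqrt(26142)/269721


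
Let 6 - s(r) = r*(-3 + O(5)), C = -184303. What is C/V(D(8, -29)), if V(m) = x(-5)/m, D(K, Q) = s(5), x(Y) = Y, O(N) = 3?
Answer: 1105818/5 ≈ 2.2116e+5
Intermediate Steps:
s(r) = 6 (s(r) = 6 - r*(-3 + 3) = 6 - r*0 = 6 - 1*0 = 6 + 0 = 6)
D(K, Q) = 6
V(m) = -5/m
C/V(D(8, -29)) = -184303/((-5/6)) = -184303/((-5*1/6)) = -184303/(-5/6) = -184303*(-6/5) = 1105818/5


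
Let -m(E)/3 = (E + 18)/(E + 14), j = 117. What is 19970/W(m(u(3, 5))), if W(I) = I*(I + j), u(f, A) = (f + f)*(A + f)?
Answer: -9595585/174636 ≈ -54.946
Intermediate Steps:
u(f, A) = 2*f*(A + f) (u(f, A) = (2*f)*(A + f) = 2*f*(A + f))
m(E) = -3*(18 + E)/(14 + E) (m(E) = -3*(E + 18)/(E + 14) = -3*(18 + E)/(14 + E))
W(I) = I*(117 + I) (W(I) = I*(I + 117) = I*(117 + I))
19970/W(m(u(3, 5))) = 19970/(((3*(-18 - 2*3*(5 + 3))/(14 + 2*3*(5 + 3)))*(117 + 3*(-18 - 2*3*(5 + 3))/(14 + 2*3*(5 + 3))))) = 19970/(((3*(-18 - 2*3*8)/(14 + 2*3*8))*(117 + 3*(-18 - 2*3*8)/(14 + 2*3*8)))) = 19970/(((3*(-18 - 1*48)/(14 + 48))*(117 + 3*(-18 - 1*48)/(14 + 48)))) = 19970/(((3*(-18 - 48)/62)*(117 + 3*(-18 - 48)/62))) = 19970/(((3*(1/62)*(-66))*(117 + 3*(1/62)*(-66)))) = 19970/((-99*(117 - 99/31)/31)) = 19970/((-99/31*3528/31)) = 19970/(-349272/961) = 19970*(-961/349272) = -9595585/174636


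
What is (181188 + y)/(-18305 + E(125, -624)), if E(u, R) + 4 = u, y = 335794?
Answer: -258491/9092 ≈ -28.431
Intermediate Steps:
E(u, R) = -4 + u
(181188 + y)/(-18305 + E(125, -624)) = (181188 + 335794)/(-18305 + (-4 + 125)) = 516982/(-18305 + 121) = 516982/(-18184) = 516982*(-1/18184) = -258491/9092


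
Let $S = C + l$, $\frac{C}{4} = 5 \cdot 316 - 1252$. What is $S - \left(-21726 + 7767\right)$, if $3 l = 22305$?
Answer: $22706$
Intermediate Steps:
$l = 7435$ ($l = \frac{1}{3} \cdot 22305 = 7435$)
$C = 1312$ ($C = 4 \left(5 \cdot 316 - 1252\right) = 4 \left(1580 - 1252\right) = 4 \cdot 328 = 1312$)
$S = 8747$ ($S = 1312 + 7435 = 8747$)
$S - \left(-21726 + 7767\right) = 8747 - \left(-21726 + 7767\right) = 8747 - -13959 = 8747 + 13959 = 22706$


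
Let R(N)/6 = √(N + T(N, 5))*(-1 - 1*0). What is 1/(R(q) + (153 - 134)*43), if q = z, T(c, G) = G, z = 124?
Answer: 19/15415 + 6*√129/662845 ≈ 0.0013354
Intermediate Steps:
q = 124
R(N) = -6*√(5 + N) (R(N) = 6*(√(N + 5)*(-1 - 1*0)) = 6*(√(5 + N)*(-1 + 0)) = 6*(√(5 + N)*(-1)) = 6*(-√(5 + N)) = -6*√(5 + N))
1/(R(q) + (153 - 134)*43) = 1/(-6*√(5 + 124) + (153 - 134)*43) = 1/(-6*√129 + 19*43) = 1/(-6*√129 + 817) = 1/(817 - 6*√129)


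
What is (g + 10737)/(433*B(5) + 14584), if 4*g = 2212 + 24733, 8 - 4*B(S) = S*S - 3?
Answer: 69893/52274 ≈ 1.3371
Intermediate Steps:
B(S) = 11/4 - S²/4 (B(S) = 2 - (S*S - 3)/4 = 2 - (S² - 3)/4 = 2 - (-3 + S²)/4 = 2 + (¾ - S²/4) = 11/4 - S²/4)
g = 26945/4 (g = (2212 + 24733)/4 = (¼)*26945 = 26945/4 ≈ 6736.3)
(g + 10737)/(433*B(5) + 14584) = (26945/4 + 10737)/(433*(11/4 - ¼*5²) + 14584) = 69893/(4*(433*(11/4 - ¼*25) + 14584)) = 69893/(4*(433*(11/4 - 25/4) + 14584)) = 69893/(4*(433*(-7/2) + 14584)) = 69893/(4*(-3031/2 + 14584)) = 69893/(4*(26137/2)) = (69893/4)*(2/26137) = 69893/52274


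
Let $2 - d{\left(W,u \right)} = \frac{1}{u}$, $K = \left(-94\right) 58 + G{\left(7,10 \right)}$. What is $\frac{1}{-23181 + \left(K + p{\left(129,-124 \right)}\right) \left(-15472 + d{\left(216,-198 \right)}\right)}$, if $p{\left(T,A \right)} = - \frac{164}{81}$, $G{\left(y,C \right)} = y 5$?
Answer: $\frac{16038}{1344130403641} \approx 1.1932 \cdot 10^{-8}$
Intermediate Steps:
$G{\left(y,C \right)} = 5 y$
$K = -5417$ ($K = \left(-94\right) 58 + 5 \cdot 7 = -5452 + 35 = -5417$)
$p{\left(T,A \right)} = - \frac{164}{81}$ ($p{\left(T,A \right)} = \left(-164\right) \frac{1}{81} = - \frac{164}{81}$)
$d{\left(W,u \right)} = 2 - \frac{1}{u}$
$\frac{1}{-23181 + \left(K + p{\left(129,-124 \right)}\right) \left(-15472 + d{\left(216,-198 \right)}\right)} = \frac{1}{-23181 + \left(-5417 - \frac{164}{81}\right) \left(-15472 + \left(2 - \frac{1}{-198}\right)\right)} = \frac{1}{-23181 - \frac{438941 \left(-15472 + \left(2 - - \frac{1}{198}\right)\right)}{81}} = \frac{1}{-23181 - \frac{438941 \left(-15472 + \left(2 + \frac{1}{198}\right)\right)}{81}} = \frac{1}{-23181 - \frac{438941 \left(-15472 + \frac{397}{198}\right)}{81}} = \frac{1}{-23181 - - \frac{1344502180519}{16038}} = \frac{1}{-23181 + \frac{1344502180519}{16038}} = \frac{1}{\frac{1344130403641}{16038}} = \frac{16038}{1344130403641}$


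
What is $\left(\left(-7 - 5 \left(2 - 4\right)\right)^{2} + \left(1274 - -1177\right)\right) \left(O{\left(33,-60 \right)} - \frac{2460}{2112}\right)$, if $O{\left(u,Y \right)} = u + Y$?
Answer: $- \frac{3048555}{44} \approx -69285.0$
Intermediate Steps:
$O{\left(u,Y \right)} = Y + u$
$\left(\left(-7 - 5 \left(2 - 4\right)\right)^{2} + \left(1274 - -1177\right)\right) \left(O{\left(33,-60 \right)} - \frac{2460}{2112}\right) = \left(\left(-7 - 5 \left(2 - 4\right)\right)^{2} + \left(1274 - -1177\right)\right) \left(\left(-60 + 33\right) - \frac{2460}{2112}\right) = \left(\left(-7 - -10\right)^{2} + \left(1274 + 1177\right)\right) \left(-27 - \frac{205}{176}\right) = \left(\left(-7 + 10\right)^{2} + 2451\right) \left(-27 - \frac{205}{176}\right) = \left(3^{2} + 2451\right) \left(- \frac{4957}{176}\right) = \left(9 + 2451\right) \left(- \frac{4957}{176}\right) = 2460 \left(- \frac{4957}{176}\right) = - \frac{3048555}{44}$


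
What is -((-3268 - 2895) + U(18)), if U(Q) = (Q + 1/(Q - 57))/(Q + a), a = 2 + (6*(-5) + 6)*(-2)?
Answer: 16343575/2652 ≈ 6162.7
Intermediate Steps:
a = 50 (a = 2 + (-30 + 6)*(-2) = 2 - 24*(-2) = 2 + 48 = 50)
U(Q) = (Q + 1/(-57 + Q))/(50 + Q) (U(Q) = (Q + 1/(Q - 57))/(Q + 50) = (Q + 1/(-57 + Q))/(50 + Q))
-((-3268 - 2895) + U(18)) = -((-3268 - 2895) + (1 + 18² - 57*18)/(-2850 + 18² - 7*18)) = -(-6163 + (1 + 324 - 1026)/(-2850 + 324 - 126)) = -(-6163 - 701/(-2652)) = -(-6163 - 1/2652*(-701)) = -(-6163 + 701/2652) = -1*(-16343575/2652) = 16343575/2652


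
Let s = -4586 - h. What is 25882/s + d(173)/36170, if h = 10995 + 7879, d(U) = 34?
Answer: -9353543/8485482 ≈ -1.1023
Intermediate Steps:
h = 18874
s = -23460 (s = -4586 - 1*18874 = -4586 - 18874 = -23460)
25882/s + d(173)/36170 = 25882/(-23460) + 34/36170 = 25882*(-1/23460) + 34*(1/36170) = -12941/11730 + 17/18085 = -9353543/8485482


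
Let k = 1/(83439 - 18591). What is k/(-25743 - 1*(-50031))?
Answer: 1/1575028224 ≈ 6.3491e-10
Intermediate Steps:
k = 1/64848 ≈ 1.5421e-5
k/(-25743 - 1*(-50031)) = 1/(64848*(-25743 - 1*(-50031))) = 1/(64848*(-25743 + 50031)) = (1/64848)/24288 = (1/64848)*(1/24288) = 1/1575028224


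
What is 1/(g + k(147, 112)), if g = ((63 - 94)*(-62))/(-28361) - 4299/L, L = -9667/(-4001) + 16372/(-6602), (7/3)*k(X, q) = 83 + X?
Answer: 55681463271/3762819204679319 ≈ 1.4798e-5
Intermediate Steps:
k(X, q) = 249/7 + 3*X/7 (k(X, q) = 3*(83 + X)/7 = 249/7 + 3*X/7)
L = -841419/13207301 (L = -9667*(-1/4001) + 16372*(-1/6602) = 9667/4001 - 8186/3301 = -841419/13207301 ≈ -0.063709)
g = 536761514757107/7954494753 (g = ((63 - 94)*(-62))/(-28361) - 4299/(-841419/13207301) = -31*(-62)*(-1/28361) - 4299*(-13207301/841419) = 1922*(-1/28361) + 18926062333/280473 = -1922/28361 + 18926062333/280473 = 536761514757107/7954494753 ≈ 67479.)
1/(g + k(147, 112)) = 1/(536761514757107/7954494753 + (249/7 + (3/7)*147)) = 1/(536761514757107/7954494753 + (249/7 + 63)) = 1/(536761514757107/7954494753 + 690/7) = 1/(3762819204679319/55681463271) = 55681463271/3762819204679319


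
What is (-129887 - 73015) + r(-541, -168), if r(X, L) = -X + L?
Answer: -202529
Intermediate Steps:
r(X, L) = L - X
(-129887 - 73015) + r(-541, -168) = (-129887 - 73015) + (-168 - 1*(-541)) = -202902 + (-168 + 541) = -202902 + 373 = -202529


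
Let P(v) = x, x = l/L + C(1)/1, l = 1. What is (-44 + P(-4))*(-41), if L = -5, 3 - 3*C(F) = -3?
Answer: 8651/5 ≈ 1730.2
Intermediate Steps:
C(F) = 2 (C(F) = 1 - ⅓*(-3) = 1 + 1 = 2)
x = 9/5 (x = 1/(-5) + 2/1 = 1*(-⅕) + 2*1 = -⅕ + 2 = 9/5 ≈ 1.8000)
P(v) = 9/5
(-44 + P(-4))*(-41) = (-44 + 9/5)*(-41) = -211/5*(-41) = 8651/5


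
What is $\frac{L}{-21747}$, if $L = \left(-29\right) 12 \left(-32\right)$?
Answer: $- \frac{3712}{7249} \approx -0.51207$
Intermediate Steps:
$L = 11136$ ($L = \left(-348\right) \left(-32\right) = 11136$)
$\frac{L}{-21747} = \frac{11136}{-21747} = 11136 \left(- \frac{1}{21747}\right) = - \frac{3712}{7249}$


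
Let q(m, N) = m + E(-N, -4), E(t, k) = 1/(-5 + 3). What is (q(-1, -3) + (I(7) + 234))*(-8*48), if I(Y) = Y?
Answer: -91968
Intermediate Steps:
E(t, k) = -½ (E(t, k) = 1/(-2) = -½)
q(m, N) = -½ + m (q(m, N) = m - ½ = -½ + m)
(q(-1, -3) + (I(7) + 234))*(-8*48) = ((-½ - 1) + (7 + 234))*(-8*48) = (-3/2 + 241)*(-384) = (479/2)*(-384) = -91968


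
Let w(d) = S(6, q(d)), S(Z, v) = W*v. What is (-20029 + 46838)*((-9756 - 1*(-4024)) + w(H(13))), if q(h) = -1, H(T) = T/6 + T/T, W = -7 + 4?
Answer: -153588761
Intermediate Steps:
W = -3
H(T) = 1 + T/6 (H(T) = T*(1/6) + 1 = T/6 + 1 = 1 + T/6)
S(Z, v) = -3*v
w(d) = 3 (w(d) = -3*(-1) = 3)
(-20029 + 46838)*((-9756 - 1*(-4024)) + w(H(13))) = (-20029 + 46838)*((-9756 - 1*(-4024)) + 3) = 26809*((-9756 + 4024) + 3) = 26809*(-5732 + 3) = 26809*(-5729) = -153588761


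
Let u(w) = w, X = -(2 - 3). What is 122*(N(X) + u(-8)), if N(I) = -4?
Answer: -1464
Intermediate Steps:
X = 1 (X = -1*(-1) = 1)
122*(N(X) + u(-8)) = 122*(-4 - 8) = 122*(-12) = -1464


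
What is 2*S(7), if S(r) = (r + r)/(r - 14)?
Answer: -4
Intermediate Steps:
S(r) = 2*r/(-14 + r) (S(r) = (2*r)/(-14 + r) = 2*r/(-14 + r))
2*S(7) = 2*(2*7/(-14 + 7)) = 2*(2*7/(-7)) = 2*(2*7*(-⅐)) = 2*(-2) = -4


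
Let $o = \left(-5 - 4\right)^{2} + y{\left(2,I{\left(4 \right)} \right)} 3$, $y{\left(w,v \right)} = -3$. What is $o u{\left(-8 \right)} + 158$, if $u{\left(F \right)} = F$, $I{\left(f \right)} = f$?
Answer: $-418$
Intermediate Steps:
$o = 72$ ($o = \left(-5 - 4\right)^{2} - 9 = \left(-9\right)^{2} - 9 = 81 - 9 = 72$)
$o u{\left(-8 \right)} + 158 = 72 \left(-8\right) + 158 = -576 + 158 = -418$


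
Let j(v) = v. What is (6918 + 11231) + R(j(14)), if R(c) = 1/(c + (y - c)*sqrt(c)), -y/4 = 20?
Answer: 160110477/8822 - 47*sqrt(14)/61754 ≈ 18149.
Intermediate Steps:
y = -80 (y = -4*20 = -80)
R(c) = 1/(c + sqrt(c)*(-80 - c)) (R(c) = 1/(c + (-80 - c)*sqrt(c)) = 1/(c + sqrt(c)*(-80 - c)))
(6918 + 11231) + R(j(14)) = (6918 + 11231) + 1/(14 - 14**(3/2) - 80*sqrt(14)) = 18149 + 1/(14 - 14*sqrt(14) - 80*sqrt(14)) = 18149 + 1/(14 - 94*sqrt(14))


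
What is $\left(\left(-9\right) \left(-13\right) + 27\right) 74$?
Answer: $10656$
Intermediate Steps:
$\left(\left(-9\right) \left(-13\right) + 27\right) 74 = \left(117 + 27\right) 74 = 144 \cdot 74 = 10656$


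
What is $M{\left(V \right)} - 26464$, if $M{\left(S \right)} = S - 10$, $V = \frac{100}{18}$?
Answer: $- \frac{238216}{9} \approx -26468.0$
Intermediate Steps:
$V = \frac{50}{9}$ ($V = 100 \cdot \frac{1}{18} = \frac{50}{9} \approx 5.5556$)
$M{\left(S \right)} = -10 + S$
$M{\left(V \right)} - 26464 = \left(-10 + \frac{50}{9}\right) - 26464 = - \frac{40}{9} - 26464 = - \frac{238216}{9}$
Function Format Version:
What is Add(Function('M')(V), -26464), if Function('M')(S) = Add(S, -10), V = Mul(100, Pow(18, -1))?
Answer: Rational(-238216, 9) ≈ -26468.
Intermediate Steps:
V = Rational(50, 9) (V = Mul(100, Rational(1, 18)) = Rational(50, 9) ≈ 5.5556)
Function('M')(S) = Add(-10, S)
Add(Function('M')(V), -26464) = Add(Add(-10, Rational(50, 9)), -26464) = Add(Rational(-40, 9), -26464) = Rational(-238216, 9)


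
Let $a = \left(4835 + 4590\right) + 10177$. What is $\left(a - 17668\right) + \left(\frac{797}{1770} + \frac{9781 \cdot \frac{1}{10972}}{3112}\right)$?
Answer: $\frac{58455623158249}{30218204640} \approx 1934.5$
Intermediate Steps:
$a = 19602$ ($a = 9425 + 10177 = 19602$)
$\left(a - 17668\right) + \left(\frac{797}{1770} + \frac{9781 \cdot \frac{1}{10972}}{3112}\right) = \left(19602 - 17668\right) + \left(\frac{797}{1770} + \frac{9781 \cdot \frac{1}{10972}}{3112}\right) = 1934 + \left(797 \cdot \frac{1}{1770} + 9781 \cdot \frac{1}{10972} \cdot \frac{1}{3112}\right) = 1934 + \left(\frac{797}{1770} + \frac{9781}{10972} \cdot \frac{1}{3112}\right) = 1934 + \left(\frac{797}{1770} + \frac{9781}{34144864}\right) = 1934 + \frac{13615384489}{30218204640} = \frac{58455623158249}{30218204640}$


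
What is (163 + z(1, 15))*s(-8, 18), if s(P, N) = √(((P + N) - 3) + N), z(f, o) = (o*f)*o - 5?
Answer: 1915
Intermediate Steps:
z(f, o) = -5 + f*o² (z(f, o) = (f*o)*o - 5 = f*o² - 5 = -5 + f*o²)
s(P, N) = √(-3 + P + 2*N) (s(P, N) = √(((N + P) - 3) + N) = √((-3 + N + P) + N) = √(-3 + P + 2*N))
(163 + z(1, 15))*s(-8, 18) = (163 + (-5 + 1*15²))*√(-3 - 8 + 2*18) = (163 + (-5 + 1*225))*√(-3 - 8 + 36) = (163 + (-5 + 225))*√25 = (163 + 220)*5 = 383*5 = 1915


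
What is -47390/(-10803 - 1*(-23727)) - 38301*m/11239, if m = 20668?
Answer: -5115618257521/72626418 ≈ -70437.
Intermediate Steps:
-47390/(-10803 - 1*(-23727)) - 38301*m/11239 = -47390/(-10803 - 1*(-23727)) - 38301/(11239/20668) = -47390/(-10803 + 23727) - 38301/(11239*(1/20668)) = -47390/12924 - 38301/11239/20668 = -47390*1/12924 - 38301*20668/11239 = -23695/6462 - 791605068/11239 = -5115618257521/72626418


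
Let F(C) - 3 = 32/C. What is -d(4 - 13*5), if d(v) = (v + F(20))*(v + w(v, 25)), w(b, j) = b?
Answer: -34404/5 ≈ -6880.8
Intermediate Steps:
F(C) = 3 + 32/C
d(v) = 2*v*(23/5 + v) (d(v) = (v + (3 + 32/20))*(v + v) = (v + (3 + 32*(1/20)))*(2*v) = (v + (3 + 8/5))*(2*v) = (v + 23/5)*(2*v) = (23/5 + v)*(2*v) = 2*v*(23/5 + v))
-d(4 - 13*5) = -2*(4 - 13*5)*(23 + 5*(4 - 13*5))/5 = -2*(4 - 65)*(23 + 5*(4 - 65))/5 = -2*(-61)*(23 + 5*(-61))/5 = -2*(-61)*(23 - 305)/5 = -2*(-61)*(-282)/5 = -1*34404/5 = -34404/5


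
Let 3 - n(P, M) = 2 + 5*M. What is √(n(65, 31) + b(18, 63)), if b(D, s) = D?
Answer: 2*I*√34 ≈ 11.662*I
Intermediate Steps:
n(P, M) = 1 - 5*M (n(P, M) = 3 - (2 + 5*M) = 3 + (-2 - 5*M) = 1 - 5*M)
√(n(65, 31) + b(18, 63)) = √((1 - 5*31) + 18) = √((1 - 155) + 18) = √(-154 + 18) = √(-136) = 2*I*√34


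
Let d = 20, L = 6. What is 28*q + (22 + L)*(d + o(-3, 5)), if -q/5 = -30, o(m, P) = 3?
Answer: 4844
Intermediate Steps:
q = 150 (q = -5*(-30) = 150)
28*q + (22 + L)*(d + o(-3, 5)) = 28*150 + (22 + 6)*(20 + 3) = 4200 + 28*23 = 4200 + 644 = 4844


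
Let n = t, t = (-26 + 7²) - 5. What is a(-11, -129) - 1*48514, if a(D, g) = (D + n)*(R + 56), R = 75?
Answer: -47597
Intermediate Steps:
t = 18 (t = (-26 + 49) - 5 = 23 - 5 = 18)
n = 18
a(D, g) = 2358 + 131*D (a(D, g) = (D + 18)*(75 + 56) = (18 + D)*131 = 2358 + 131*D)
a(-11, -129) - 1*48514 = (2358 + 131*(-11)) - 1*48514 = (2358 - 1441) - 48514 = 917 - 48514 = -47597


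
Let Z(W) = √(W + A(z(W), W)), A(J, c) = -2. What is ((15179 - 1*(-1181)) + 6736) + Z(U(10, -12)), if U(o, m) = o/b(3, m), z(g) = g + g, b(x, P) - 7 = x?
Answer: 23096 + I ≈ 23096.0 + 1.0*I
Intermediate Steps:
b(x, P) = 7 + x
z(g) = 2*g
U(o, m) = o/10 (U(o, m) = o/(7 + 3) = o/10)
Z(W) = √(-2 + W) (Z(W) = √(W - 2) = √(-2 + W))
((15179 - 1*(-1181)) + 6736) + Z(U(10, -12)) = ((15179 - 1*(-1181)) + 6736) + √(-2 + (⅒)*10) = ((15179 + 1181) + 6736) + √(-2 + 1) = (16360 + 6736) + √(-1) = 23096 + I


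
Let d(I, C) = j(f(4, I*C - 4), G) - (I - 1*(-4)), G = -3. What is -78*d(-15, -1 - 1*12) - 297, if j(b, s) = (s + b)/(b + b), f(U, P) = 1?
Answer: -1077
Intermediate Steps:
j(b, s) = (b + s)/(2*b) (j(b, s) = (b + s)/((2*b)) = (b + s)*(1/(2*b)) = (b + s)/(2*b))
d(I, C) = -5 - I (d(I, C) = (½)*(1 - 3)/1 - (I - 1*(-4)) = (½)*1*(-2) - (I + 4) = -1 - (4 + I) = -1 + (-4 - I) = -5 - I)
-78*d(-15, -1 - 1*12) - 297 = -78*(-5 - 1*(-15)) - 297 = -78*(-5 + 15) - 297 = -78*10 - 297 = -780 - 297 = -1077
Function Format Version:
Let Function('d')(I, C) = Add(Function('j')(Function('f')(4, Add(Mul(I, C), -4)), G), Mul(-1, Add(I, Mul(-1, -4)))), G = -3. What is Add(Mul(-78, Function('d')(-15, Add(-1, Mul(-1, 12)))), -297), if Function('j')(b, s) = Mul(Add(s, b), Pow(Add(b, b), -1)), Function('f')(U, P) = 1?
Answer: -1077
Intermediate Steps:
Function('j')(b, s) = Mul(Rational(1, 2), Pow(b, -1), Add(b, s)) (Function('j')(b, s) = Mul(Add(b, s), Pow(Mul(2, b), -1)) = Mul(Add(b, s), Mul(Rational(1, 2), Pow(b, -1))) = Mul(Rational(1, 2), Pow(b, -1), Add(b, s)))
Function('d')(I, C) = Add(-5, Mul(-1, I)) (Function('d')(I, C) = Add(Mul(Rational(1, 2), Pow(1, -1), Add(1, -3)), Mul(-1, Add(I, Mul(-1, -4)))) = Add(Mul(Rational(1, 2), 1, -2), Mul(-1, Add(I, 4))) = Add(-1, Mul(-1, Add(4, I))) = Add(-1, Add(-4, Mul(-1, I))) = Add(-5, Mul(-1, I)))
Add(Mul(-78, Function('d')(-15, Add(-1, Mul(-1, 12)))), -297) = Add(Mul(-78, Add(-5, Mul(-1, -15))), -297) = Add(Mul(-78, Add(-5, 15)), -297) = Add(Mul(-78, 10), -297) = Add(-780, -297) = -1077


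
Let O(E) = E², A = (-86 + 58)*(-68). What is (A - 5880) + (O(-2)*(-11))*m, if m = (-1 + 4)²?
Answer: -4372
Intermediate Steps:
m = 9 (m = 3² = 9)
A = 1904 (A = -28*(-68) = 1904)
(A - 5880) + (O(-2)*(-11))*m = (1904 - 5880) + ((-2)²*(-11))*9 = -3976 + (4*(-11))*9 = -3976 - 44*9 = -3976 - 396 = -4372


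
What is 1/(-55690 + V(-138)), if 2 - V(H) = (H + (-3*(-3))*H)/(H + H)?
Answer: -1/55693 ≈ -1.7956e-5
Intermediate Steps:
V(H) = -3 (V(H) = 2 - (H + (-3*(-3))*H)/(H + H) = 2 - (H + 9*H)/(2*H) = 2 - 10*H*1/(2*H) = 2 - 1*5 = 2 - 5 = -3)
1/(-55690 + V(-138)) = 1/(-55690 - 3) = 1/(-55693) = -1/55693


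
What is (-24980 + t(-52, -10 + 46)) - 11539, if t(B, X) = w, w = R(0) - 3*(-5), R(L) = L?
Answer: -36504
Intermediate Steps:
w = 15 (w = 0 - 3*(-5) = 0 + 15 = 15)
t(B, X) = 15
(-24980 + t(-52, -10 + 46)) - 11539 = (-24980 + 15) - 11539 = -24965 - 11539 = -36504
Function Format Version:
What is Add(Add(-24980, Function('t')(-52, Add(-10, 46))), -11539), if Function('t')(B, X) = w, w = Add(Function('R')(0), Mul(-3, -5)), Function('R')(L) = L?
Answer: -36504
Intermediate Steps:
w = 15 (w = Add(0, Mul(-3, -5)) = Add(0, 15) = 15)
Function('t')(B, X) = 15
Add(Add(-24980, Function('t')(-52, Add(-10, 46))), -11539) = Add(Add(-24980, 15), -11539) = Add(-24965, -11539) = -36504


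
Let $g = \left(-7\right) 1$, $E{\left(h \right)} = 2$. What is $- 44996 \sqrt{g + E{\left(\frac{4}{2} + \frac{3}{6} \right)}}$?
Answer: $- 44996 i \sqrt{5} \approx - 1.0061 \cdot 10^{5} i$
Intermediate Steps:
$g = -7$
$- 44996 \sqrt{g + E{\left(\frac{4}{2} + \frac{3}{6} \right)}} = - 44996 \sqrt{-7 + 2} = - 44996 \sqrt{-5} = - 44996 i \sqrt{5}$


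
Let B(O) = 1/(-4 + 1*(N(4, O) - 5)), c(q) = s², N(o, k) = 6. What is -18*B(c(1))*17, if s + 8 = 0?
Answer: 102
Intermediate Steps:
s = -8 (s = -8 + 0 = -8)
c(q) = 64 (c(q) = (-8)² = 64)
B(O) = -⅓ (B(O) = 1/(-4 + 1*(6 - 5)) = 1/(-4 + 1*1) = 1/(-4 + 1) = 1/(-3) = -⅓)
-18*B(c(1))*17 = -18*(-⅓)*17 = 6*17 = 102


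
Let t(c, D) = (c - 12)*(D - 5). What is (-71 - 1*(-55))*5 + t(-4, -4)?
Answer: 64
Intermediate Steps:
t(c, D) = (-12 + c)*(-5 + D)
(-71 - 1*(-55))*5 + t(-4, -4) = (-71 - 1*(-55))*5 + (60 - 12*(-4) - 5*(-4) - 4*(-4)) = (-71 + 55)*5 + (60 + 48 + 20 + 16) = -16*5 + 144 = -80 + 144 = 64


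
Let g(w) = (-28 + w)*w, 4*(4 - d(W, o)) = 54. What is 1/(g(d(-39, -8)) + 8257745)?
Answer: 4/33032405 ≈ 1.2109e-7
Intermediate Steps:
d(W, o) = -19/2 (d(W, o) = 4 - ¼*54 = 4 - 27/2 = -19/2)
g(w) = w*(-28 + w)
1/(g(d(-39, -8)) + 8257745) = 1/(-19*(-28 - 19/2)/2 + 8257745) = 1/(-19/2*(-75/2) + 8257745) = 1/(1425/4 + 8257745) = 1/(33032405/4) = 4/33032405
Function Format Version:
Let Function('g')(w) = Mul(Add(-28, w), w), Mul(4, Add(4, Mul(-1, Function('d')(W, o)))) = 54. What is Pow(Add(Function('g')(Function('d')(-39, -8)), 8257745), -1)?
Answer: Rational(4, 33032405) ≈ 1.2109e-7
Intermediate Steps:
Function('d')(W, o) = Rational(-19, 2) (Function('d')(W, o) = Add(4, Mul(Rational(-1, 4), 54)) = Add(4, Rational(-27, 2)) = Rational(-19, 2))
Function('g')(w) = Mul(w, Add(-28, w))
Pow(Add(Function('g')(Function('d')(-39, -8)), 8257745), -1) = Pow(Add(Mul(Rational(-19, 2), Add(-28, Rational(-19, 2))), 8257745), -1) = Pow(Add(Mul(Rational(-19, 2), Rational(-75, 2)), 8257745), -1) = Pow(Add(Rational(1425, 4), 8257745), -1) = Pow(Rational(33032405, 4), -1) = Rational(4, 33032405)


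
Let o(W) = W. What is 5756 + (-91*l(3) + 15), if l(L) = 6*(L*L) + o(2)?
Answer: 675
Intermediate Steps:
l(L) = 2 + 6*L**2 (l(L) = 6*(L*L) + 2 = 6*L**2 + 2 = 2 + 6*L**2)
5756 + (-91*l(3) + 15) = 5756 + (-91*(2 + 6*3**2) + 15) = 5756 + (-91*(2 + 6*9) + 15) = 5756 + (-91*(2 + 54) + 15) = 5756 + (-91*56 + 15) = 5756 + (-5096 + 15) = 5756 - 5081 = 675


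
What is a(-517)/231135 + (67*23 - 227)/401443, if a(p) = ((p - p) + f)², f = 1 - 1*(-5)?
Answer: 106054446/30929175935 ≈ 0.0034289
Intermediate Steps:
f = 6 (f = 1 + 5 = 6)
a(p) = 36 (a(p) = ((p - p) + 6)² = (0 + 6)² = 6² = 36)
a(-517)/231135 + (67*23 - 227)/401443 = 36/231135 + (67*23 - 227)/401443 = 36*(1/231135) + (1541 - 227)*(1/401443) = 12/77045 + 1314*(1/401443) = 12/77045 + 1314/401443 = 106054446/30929175935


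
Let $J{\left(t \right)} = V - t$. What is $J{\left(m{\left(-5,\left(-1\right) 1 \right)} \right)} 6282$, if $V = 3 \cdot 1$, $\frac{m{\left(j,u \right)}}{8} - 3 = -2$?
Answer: $-31410$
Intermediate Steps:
$m{\left(j,u \right)} = 8$ ($m{\left(j,u \right)} = 24 + 8 \left(-2\right) = 24 - 16 = 8$)
$V = 3$
$J{\left(t \right)} = 3 - t$
$J{\left(m{\left(-5,\left(-1\right) 1 \right)} \right)} 6282 = \left(3 - 8\right) 6282 = \left(-5\right) 6282 = -31410$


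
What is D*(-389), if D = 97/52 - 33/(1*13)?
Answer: 13615/52 ≈ 261.83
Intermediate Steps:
D = -35/52 (D = 97*(1/52) - 33/13 = 97/52 - 33*1/13 = 97/52 - 33/13 = -35/52 ≈ -0.67308)
D*(-389) = -35/52*(-389) = 13615/52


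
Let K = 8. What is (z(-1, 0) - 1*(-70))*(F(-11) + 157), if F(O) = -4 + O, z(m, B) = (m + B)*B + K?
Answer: 11076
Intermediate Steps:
z(m, B) = 8 + B*(B + m) (z(m, B) = (m + B)*B + 8 = (B + m)*B + 8 = B*(B + m) + 8 = 8 + B*(B + m))
(z(-1, 0) - 1*(-70))*(F(-11) + 157) = ((8 + 0² + 0*(-1)) - 1*(-70))*((-4 - 11) + 157) = ((8 + 0 + 0) + 70)*(-15 + 157) = (8 + 70)*142 = 78*142 = 11076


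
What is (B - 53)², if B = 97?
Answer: 1936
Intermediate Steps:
(B - 53)² = (97 - 53)² = 44² = 1936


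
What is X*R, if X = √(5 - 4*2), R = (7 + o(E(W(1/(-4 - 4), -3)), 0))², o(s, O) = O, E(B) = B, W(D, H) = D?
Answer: 49*I*√3 ≈ 84.87*I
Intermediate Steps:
R = 49 (R = (7 + 0)² = 7² = 49)
X = I*√3 (X = √(5 - 8) = √(-3) = I*√3 ≈ 1.732*I)
X*R = (I*√3)*49 = 49*I*√3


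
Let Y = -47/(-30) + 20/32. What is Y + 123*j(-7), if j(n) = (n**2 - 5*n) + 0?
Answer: 1240103/120 ≈ 10334.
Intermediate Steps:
Y = 263/120 (Y = -47*(-1/30) + 20*(1/32) = 47/30 + 5/8 = 263/120 ≈ 2.1917)
j(n) = n**2 - 5*n
Y + 123*j(-7) = 263/120 + 123*(-7*(-5 - 7)) = 263/120 + 123*(-7*(-12)) = 263/120 + 123*84 = 263/120 + 10332 = 1240103/120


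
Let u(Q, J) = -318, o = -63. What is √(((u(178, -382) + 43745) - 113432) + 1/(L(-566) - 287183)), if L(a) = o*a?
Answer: I*√177154164725186/50305 ≈ 264.58*I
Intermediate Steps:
L(a) = -63*a
√(((u(178, -382) + 43745) - 113432) + 1/(L(-566) - 287183)) = √(((-318 + 43745) - 113432) + 1/(-63*(-566) - 287183)) = √((43427 - 113432) + 1/(35658 - 287183)) = √(-70005 + 1/(-251525)) = √(-70005 - 1/251525) = √(-17608007626/251525) = I*√177154164725186/50305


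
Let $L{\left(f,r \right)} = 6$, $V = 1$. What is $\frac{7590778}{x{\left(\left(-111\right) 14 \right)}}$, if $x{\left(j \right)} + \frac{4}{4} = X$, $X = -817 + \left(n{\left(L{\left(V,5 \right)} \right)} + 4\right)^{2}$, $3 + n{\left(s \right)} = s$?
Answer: $- \frac{7590778}{769} \approx -9871.0$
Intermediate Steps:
$n{\left(s \right)} = -3 + s$
$X = -768$ ($X = -817 + \left(\left(-3 + 6\right) + 4\right)^{2} = -817 + \left(3 + 4\right)^{2} = -817 + 7^{2} = -817 + 49 = -768$)
$x{\left(j \right)} = -769$ ($x{\left(j \right)} = -1 - 768 = -769$)
$\frac{7590778}{x{\left(\left(-111\right) 14 \right)}} = \frac{7590778}{-769} = 7590778 \left(- \frac{1}{769}\right) = - \frac{7590778}{769}$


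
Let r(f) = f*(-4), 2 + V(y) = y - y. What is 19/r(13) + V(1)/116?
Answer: -577/1508 ≈ -0.38263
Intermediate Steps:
V(y) = -2 (V(y) = -2 + (y - y) = -2 + 0 = -2)
r(f) = -4*f
19/r(13) + V(1)/116 = 19/((-4*13)) - 2/116 = 19/(-52) - 2*1/116 = 19*(-1/52) - 1/58 = -19/52 - 1/58 = -577/1508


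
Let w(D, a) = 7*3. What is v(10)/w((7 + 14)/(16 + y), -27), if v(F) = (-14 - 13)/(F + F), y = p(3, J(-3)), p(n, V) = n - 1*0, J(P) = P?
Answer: -9/140 ≈ -0.064286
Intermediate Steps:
p(n, V) = n (p(n, V) = n + 0 = n)
y = 3
v(F) = -27/(2*F) (v(F) = -27*1/(2*F) = -27/(2*F))
w(D, a) = 21
v(10)/w((7 + 14)/(16 + y), -27) = -27/2/10/21 = -27/2*1/10*(1/21) = -27/20*1/21 = -9/140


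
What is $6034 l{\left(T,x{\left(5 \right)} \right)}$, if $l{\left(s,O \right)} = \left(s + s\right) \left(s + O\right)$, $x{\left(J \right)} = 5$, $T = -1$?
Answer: $-48272$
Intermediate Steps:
$l{\left(s,O \right)} = 2 s \left(O + s\right)$
$6034 l{\left(T,x{\left(5 \right)} \right)} = 6034 \cdot 2 \left(-1\right) \left(5 - 1\right) = 6034 \cdot 2 \left(-1\right) 4 = 6034 \left(-8\right) = -48272$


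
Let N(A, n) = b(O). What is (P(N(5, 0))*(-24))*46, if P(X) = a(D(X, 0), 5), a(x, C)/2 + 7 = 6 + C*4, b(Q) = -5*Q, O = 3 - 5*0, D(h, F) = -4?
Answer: -41952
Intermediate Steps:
O = 3 (O = 3 + 0 = 3)
N(A, n) = -15 (N(A, n) = -5*3 = -15)
a(x, C) = -2 + 8*C (a(x, C) = -14 + 2*(6 + C*4) = -14 + 2*(6 + 4*C) = -14 + (12 + 8*C) = -2 + 8*C)
P(X) = 38 (P(X) = -2 + 8*5 = -2 + 40 = 38)
(P(N(5, 0))*(-24))*46 = (38*(-24))*46 = -912*46 = -41952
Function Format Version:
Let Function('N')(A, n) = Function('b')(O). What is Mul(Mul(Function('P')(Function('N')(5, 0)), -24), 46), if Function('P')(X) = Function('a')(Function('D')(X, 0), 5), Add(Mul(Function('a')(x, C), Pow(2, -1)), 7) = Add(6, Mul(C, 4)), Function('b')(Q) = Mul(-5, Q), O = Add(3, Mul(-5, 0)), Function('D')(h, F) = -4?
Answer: -41952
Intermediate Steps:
O = 3 (O = Add(3, 0) = 3)
Function('N')(A, n) = -15 (Function('N')(A, n) = Mul(-5, 3) = -15)
Function('a')(x, C) = Add(-2, Mul(8, C)) (Function('a')(x, C) = Add(-14, Mul(2, Add(6, Mul(C, 4)))) = Add(-14, Mul(2, Add(6, Mul(4, C)))) = Add(-14, Add(12, Mul(8, C))) = Add(-2, Mul(8, C)))
Function('P')(X) = 38 (Function('P')(X) = Add(-2, Mul(8, 5)) = Add(-2, 40) = 38)
Mul(Mul(Function('P')(Function('N')(5, 0)), -24), 46) = Mul(Mul(38, -24), 46) = Mul(-912, 46) = -41952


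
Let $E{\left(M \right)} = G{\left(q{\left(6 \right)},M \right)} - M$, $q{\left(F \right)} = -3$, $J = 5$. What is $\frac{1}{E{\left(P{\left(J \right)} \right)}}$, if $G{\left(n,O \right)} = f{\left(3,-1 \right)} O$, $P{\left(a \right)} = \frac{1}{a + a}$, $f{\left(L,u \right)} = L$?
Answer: $5$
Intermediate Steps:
$P{\left(a \right)} = \frac{1}{2 a}$
$G{\left(n,O \right)} = 3 O$
$E{\left(M \right)} = 2 M$ ($E{\left(M \right)} = 3 M - M = 2 M$)
$\frac{1}{E{\left(P{\left(J \right)} \right)}} = \frac{1}{2 \frac{1}{2 \cdot 5}} = \frac{1}{2 \cdot \frac{1}{2} \cdot \frac{1}{5}} = \frac{1}{2 \cdot \frac{1}{10}} = \frac{1}{\frac{1}{5}} = 5$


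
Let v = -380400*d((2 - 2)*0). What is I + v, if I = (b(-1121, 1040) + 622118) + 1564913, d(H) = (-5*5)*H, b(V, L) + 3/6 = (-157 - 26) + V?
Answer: 4371453/2 ≈ 2.1857e+6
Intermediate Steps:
b(V, L) = -367/2 + V (b(V, L) = -½ + ((-157 - 26) + V) = -½ + (-183 + V) = -367/2 + V)
d(H) = -25*H
v = 0 (v = -(-9510000)*(2 - 2)*0 = -(-9510000)*0*0 = -(-9510000)*0 = -380400*0 = 0)
I = 4371453/2 (I = ((-367/2 - 1121) + 622118) + 1564913 = (-2609/2 + 622118) + 1564913 = 1241627/2 + 1564913 = 4371453/2 ≈ 2.1857e+6)
I + v = 4371453/2 + 0 = 4371453/2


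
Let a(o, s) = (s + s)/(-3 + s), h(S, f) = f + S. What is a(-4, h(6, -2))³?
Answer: 512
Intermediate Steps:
h(S, f) = S + f
a(o, s) = 2*s/(-3 + s) (a(o, s) = (2*s)/(-3 + s) = 2*s/(-3 + s))
a(-4, h(6, -2))³ = (2*(6 - 2)/(-3 + (6 - 2)))³ = (2*4/(-3 + 4))³ = (2*4/1)³ = (2*4*1)³ = 8³ = 512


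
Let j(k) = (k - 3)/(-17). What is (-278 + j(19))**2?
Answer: 22486564/289 ≈ 77808.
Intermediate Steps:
j(k) = 3/17 - k/17 (j(k) = (-3 + k)*(-1/17) = 3/17 - k/17)
(-278 + j(19))**2 = (-278 + (3/17 - 1/17*19))**2 = (-278 + (3/17 - 19/17))**2 = (-278 - 16/17)**2 = (-4742/17)**2 = 22486564/289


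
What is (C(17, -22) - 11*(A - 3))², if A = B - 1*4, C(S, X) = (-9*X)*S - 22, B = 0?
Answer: 11703241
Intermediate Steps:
C(S, X) = -22 - 9*S*X (C(S, X) = -9*S*X - 22 = -22 - 9*S*X)
A = -4 (A = 0 - 1*4 = 0 - 4 = -4)
(C(17, -22) - 11*(A - 3))² = ((-22 - 9*17*(-22)) - 11*(-4 - 3))² = ((-22 + 3366) - 11*(-7))² = (3344 + 77)² = 3421² = 11703241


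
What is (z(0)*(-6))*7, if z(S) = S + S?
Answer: 0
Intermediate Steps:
z(S) = 2*S
(z(0)*(-6))*7 = ((2*0)*(-6))*7 = (0*(-6))*7 = 0*7 = 0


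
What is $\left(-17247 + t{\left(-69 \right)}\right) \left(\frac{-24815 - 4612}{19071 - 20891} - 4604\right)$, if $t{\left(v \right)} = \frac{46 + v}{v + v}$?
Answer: $\frac{123435876899}{1560} \approx 7.9126 \cdot 10^{7}$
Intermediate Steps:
$t{\left(v \right)} = \frac{46 + v}{2 v}$
$\left(-17247 + t{\left(-69 \right)}\right) \left(\frac{-24815 - 4612}{19071 - 20891} - 4604\right) = \left(-17247 + \frac{46 - 69}{2 \left(-69\right)}\right) \left(\frac{-24815 - 4612}{19071 - 20891} - 4604\right) = \left(-17247 + \frac{1}{2} \left(- \frac{1}{69}\right) \left(-23\right)\right) \left(- \frac{29427}{-1820} - 4604\right) = \left(-17247 + \frac{1}{6}\right) \left(\left(-29427\right) \left(- \frac{1}{1820}\right) - 4604\right) = - \frac{103481 \left(\frac{29427}{1820} - 4604\right)}{6} = \left(- \frac{103481}{6}\right) \left(- \frac{8349853}{1820}\right) = \frac{123435876899}{1560}$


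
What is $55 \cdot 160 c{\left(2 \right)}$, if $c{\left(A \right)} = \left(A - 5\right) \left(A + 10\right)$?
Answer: $-316800$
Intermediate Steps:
$c{\left(A \right)} = \left(-5 + A\right) \left(10 + A\right)$
$55 \cdot 160 c{\left(2 \right)} = 55 \cdot 160 \left(-50 + 2^{2} + 5 \cdot 2\right) = 8800 \left(-50 + 4 + 10\right) = 8800 \left(-36\right) = -316800$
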